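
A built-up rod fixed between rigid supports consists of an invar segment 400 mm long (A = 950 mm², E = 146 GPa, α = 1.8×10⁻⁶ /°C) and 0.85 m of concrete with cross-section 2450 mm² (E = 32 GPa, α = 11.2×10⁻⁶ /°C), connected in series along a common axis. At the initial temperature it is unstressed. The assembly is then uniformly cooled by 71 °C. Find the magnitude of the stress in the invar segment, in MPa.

Free thermal contraction of the whole bar: Σ αᵢΔT Lᵢ = 1.8×10⁻⁶×71×400 + 11.2×10⁻⁶×71×850 = 0.727 mm.
The walls prevent any net length change, so an axial force P (same in every segment) develops. Compatibility: P · Σ Lᵢ/(AᵢEᵢ) = δ_free.
Σ Lᵢ/(AᵢEᵢ) = 400/(950×146×10³) + 850/(2450×32×10³) = 1.373×10⁻⁵ mm/N.
Hence P = δ_free / Σ(L/AE) = 0.727/1.373×10⁻⁵ = 52.97 kN (tensile).
σ_{invar} = P / A = 52970 / 950 = 55.76 MPa.

σ ≈ 55.8 MPa (tensile)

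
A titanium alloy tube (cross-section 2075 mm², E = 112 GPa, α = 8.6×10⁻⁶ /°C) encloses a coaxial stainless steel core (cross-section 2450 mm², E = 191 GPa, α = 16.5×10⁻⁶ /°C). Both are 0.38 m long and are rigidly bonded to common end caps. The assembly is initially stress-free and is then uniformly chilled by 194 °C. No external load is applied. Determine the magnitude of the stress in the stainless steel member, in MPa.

σ ≈ 97.1 MPa (tensile)

Equilibrium of a rigid end plate with no external load gives equal and opposite internal forces ±P in the two members. Since α_{stainless steel} > α_{titanium alloy}, cooling drives the stainless steel into tension and the titanium alloy into compression.
Equating the net (thermal + elastic) strains gives |α₁ − α₂|·ΔT = P·[1/(A₁E₁) + 1/(A₂E₂)].
|α₁ − α₂|·ΔT = 7.9×10⁻⁶ × 194 = 0.001533.
1/(A₁E₁) + 1/(A₂E₂) = 1/(2075×112×10³) + 1/(2450×191×10³) = 6.44×10⁻⁹ N⁻¹.
P = 0.001533 / 6.44×10⁻⁹ = 238000 N = 238 kN.
σ_{stainless steel} = P/A₂ = 238000/2450 = 97.14 MPa, tensile.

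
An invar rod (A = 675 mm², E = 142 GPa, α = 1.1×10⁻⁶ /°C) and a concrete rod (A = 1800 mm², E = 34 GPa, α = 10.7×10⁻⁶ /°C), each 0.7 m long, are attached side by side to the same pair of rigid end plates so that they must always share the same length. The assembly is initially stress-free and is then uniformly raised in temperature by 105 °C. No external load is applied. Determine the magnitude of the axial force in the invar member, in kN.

Both members must finish at the same length. With the larger α, the concrete tends to over-expand; the plates restrain it, putting the concrete in compression and the invar in tension. With no external load the two internal forces are equal and opposite, magnitude P.
Equating the net (thermal + elastic) strains gives |α₁ − α₂|·ΔT = P·[1/(A₁E₁) + 1/(A₂E₂)].
|α₁ − α₂|·ΔT = 9.6×10⁻⁶ × 105 = 0.001008.
1/(A₁E₁) + 1/(A₂E₂) = 1/(675×142×10³) + 1/(1800×34×10³) = 2.677×10⁻⁸ N⁻¹.
P = 0.001008 / 2.677×10⁻⁸ = 37650 N = 37.65 kN.

P ≈ 37.7 kN (tensile in the invar)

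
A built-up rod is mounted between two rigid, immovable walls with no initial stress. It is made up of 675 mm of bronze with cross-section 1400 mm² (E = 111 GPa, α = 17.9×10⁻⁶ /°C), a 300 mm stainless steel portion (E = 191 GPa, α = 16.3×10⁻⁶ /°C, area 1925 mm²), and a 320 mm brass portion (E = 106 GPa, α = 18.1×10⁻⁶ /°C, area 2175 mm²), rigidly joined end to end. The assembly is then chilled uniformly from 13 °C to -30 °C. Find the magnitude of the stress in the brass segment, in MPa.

σ ≈ 68.7 MPa (tensile)

With the walls removed the bar would change length by δ_free = Σ αᵢΔT Lᵢ = 17.9×10⁻⁶×43×675 + 16.3×10⁻⁶×43×300 + 18.1×10⁻⁶×43×320 = 0.9789 mm.
The walls prevent any net length change, so an axial force P (same in every segment) develops. Compatibility: P · Σ Lᵢ/(AᵢEᵢ) = δ_free.
Σ Lᵢ/(AᵢEᵢ) = 675/(1400×111×10³) + 300/(1925×191×10³) + 320/(2175×106×10³) = 6.548×10⁻⁶ mm/N.
P = 0.9789 / 6.548×10⁻⁶ = 149500 N = 149.5 kN, tensile.
σ_{brass} = P / A = 149500 / 2175 = 68.74 MPa.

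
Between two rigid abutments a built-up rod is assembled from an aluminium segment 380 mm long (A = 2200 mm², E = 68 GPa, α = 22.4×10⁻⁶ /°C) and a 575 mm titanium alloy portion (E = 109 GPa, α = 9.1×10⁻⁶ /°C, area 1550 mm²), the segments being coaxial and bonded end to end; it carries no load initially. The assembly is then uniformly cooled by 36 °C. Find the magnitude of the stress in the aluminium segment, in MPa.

If the supports were absent, the total length change would be Σ αᵢΔT Lᵢ = 22.4×10⁻⁶×36×380 + 9.1×10⁻⁶×36×575 = 0.4948 mm.
The walls prevent any net length change, so an axial force P (same in every segment) develops. Compatibility: P · Σ Lᵢ/(AᵢEᵢ) = δ_free.
Σ Lᵢ/(AᵢEᵢ) = 380/(2200×68×10³) + 575/(1550×109×10³) = 5.943×10⁻⁶ mm/N.
So P = 0.4948 / 5.943×10⁻⁶ = 83.25 kN, tensile.
σ_{aluminium} = P / A = 83250 / 2200 = 37.84 MPa.

σ ≈ 37.8 MPa (tensile)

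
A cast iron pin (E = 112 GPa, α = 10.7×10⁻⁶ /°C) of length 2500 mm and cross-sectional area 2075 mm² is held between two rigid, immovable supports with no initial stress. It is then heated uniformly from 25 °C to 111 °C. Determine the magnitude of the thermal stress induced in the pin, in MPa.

σ ≈ 103 MPa (compressive)

With length fixed, the mechanical strain must cancel the thermal strain αΔT = 10.7×10⁻⁶ × 86 = 920.2×10⁻⁶.
Hence σ = E·αΔT = 112×10³ × 920.2×10⁻⁶ = 103.1 MPa, compressive.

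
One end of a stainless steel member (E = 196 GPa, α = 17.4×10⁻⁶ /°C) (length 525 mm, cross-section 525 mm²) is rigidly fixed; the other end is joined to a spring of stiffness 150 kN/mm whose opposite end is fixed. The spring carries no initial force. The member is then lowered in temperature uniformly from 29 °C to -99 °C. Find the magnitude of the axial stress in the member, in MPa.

σ ≈ 189 MPa (tensile)

Free thermal contraction: δ_free = αΔT L = 17.4×10⁻⁶ × 128 × 525 = 1.169 mm.
Let P be the tensile force in the spring. The member extends elastically by PL/(AE) and the spring stretches by P/k; together these equal δ_free.
So P = δ_free / [L/(AE) + 1/k] = 1.169 / [ 525/(525×196×10³) + 1/(150×10³) ].
P = 1.169 / 1.177×10⁻⁵ = 99360 N.
σ = P/A = 99360/525 = 189.2 MPa.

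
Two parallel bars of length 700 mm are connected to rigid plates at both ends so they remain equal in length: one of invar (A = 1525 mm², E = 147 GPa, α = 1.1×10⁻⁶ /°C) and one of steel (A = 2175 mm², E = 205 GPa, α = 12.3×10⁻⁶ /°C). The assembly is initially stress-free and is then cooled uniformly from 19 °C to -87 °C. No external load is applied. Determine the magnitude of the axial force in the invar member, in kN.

The steel has the larger α, so on cooling it would change length more than the invar if both were free. The rigid plates force a common final length, so the steel is put into tension and the invar into compression, with equal and opposite forces P (no external load).
Setting the final lengths equal and cancelling L: (α₁ − α₂)ΔT = P/(A₁E₁) + P/(A₂E₂).
|α₁ − α₂|·ΔT = 11.2×10⁻⁶ × 106 = 0.001187.
1/(A₁E₁) + 1/(A₂E₂) = 1/(1525×147×10³) + 1/(2175×205×10³) = 6.704×10⁻⁹ N⁻¹.
P = 0.001187 / 6.704×10⁻⁹ = 177100 N = 177.1 kN.

P ≈ 177 kN (compressive in the invar)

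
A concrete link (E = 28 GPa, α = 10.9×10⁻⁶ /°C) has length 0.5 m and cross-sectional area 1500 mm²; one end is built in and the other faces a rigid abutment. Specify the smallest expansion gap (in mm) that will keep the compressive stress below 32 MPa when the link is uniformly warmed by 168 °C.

g ≈ 0.344 mm

With no wall the link would lengthen by αΔT L = 10.9×10⁻⁶ × 168 × 500 = 0.9156 mm.
A stress of 32 MPa corresponds to the wall pushing the link back by σL/E = 32×500/(28×10³) = 0.5714 mm.
So the gap has to take up the difference, g_min = δ_free − σL/E = 0.9156 − 0.5714 = 0.3442 mm.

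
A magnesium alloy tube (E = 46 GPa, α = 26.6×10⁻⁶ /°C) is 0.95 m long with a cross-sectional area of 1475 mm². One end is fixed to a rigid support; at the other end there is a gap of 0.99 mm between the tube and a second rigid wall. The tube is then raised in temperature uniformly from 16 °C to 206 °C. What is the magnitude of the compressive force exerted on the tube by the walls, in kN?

P ≈ 272 kN

Free thermal elongation = αΔT L = 26.6×10⁻⁶ × 190 × 950 = 4.801 mm.
The gap closes (δ_free > 0.99 mm) and the wall then resists a further 4.801 − 0.99 = 3.811 mm of expansion.
Compatibility: PL/(AE) = 3.811 mm, so σ = P/A = E × (3.811/950) = 184.5 MPa.
P = σA = 184.5 × 1475 = 272.2 kN.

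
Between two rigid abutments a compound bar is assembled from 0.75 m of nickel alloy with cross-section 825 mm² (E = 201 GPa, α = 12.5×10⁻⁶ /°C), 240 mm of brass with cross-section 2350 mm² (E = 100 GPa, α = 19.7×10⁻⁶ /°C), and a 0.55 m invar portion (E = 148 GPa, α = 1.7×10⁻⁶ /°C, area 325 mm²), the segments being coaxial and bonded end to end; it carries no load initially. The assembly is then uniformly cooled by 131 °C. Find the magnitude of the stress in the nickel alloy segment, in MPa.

With the walls removed the bar would change length by δ_free = Σ αᵢΔT Lᵢ = 12.5×10⁻⁶×131×750 + 19.7×10⁻⁶×131×240 + 1.7×10⁻⁶×131×550 = 1.97 mm.
The walls prevent any net length change, so an axial force P (same in every segment) develops. Compatibility: P · Σ Lᵢ/(AᵢEᵢ) = δ_free.
The series flexibility is Σ Lᵢ/(AᵢEᵢ) = 750/(825×201×10³) + 240/(2350×100×10³) + 550/(325×148×10³) = 1.698×10⁻⁵ mm/N.
Hence P = δ_free / Σ(L/AE) = 1.97/1.698×10⁻⁵ = 116 kN (tensile).
σ_{nickel alloy} = P / A = 116000 / 825 = 140.6 MPa.

σ ≈ 141 MPa (tensile)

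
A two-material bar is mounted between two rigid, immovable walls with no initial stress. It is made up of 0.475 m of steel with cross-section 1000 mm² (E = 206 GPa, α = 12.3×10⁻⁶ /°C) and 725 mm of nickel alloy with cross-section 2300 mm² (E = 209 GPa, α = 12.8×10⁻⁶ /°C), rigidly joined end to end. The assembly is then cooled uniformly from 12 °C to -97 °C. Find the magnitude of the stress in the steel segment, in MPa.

σ ≈ 432 MPa (tensile)

Free thermal contraction of the whole bar: Σ αᵢΔT Lᵢ = 12.3×10⁻⁶×109×475 + 12.8×10⁻⁶×109×725 = 1.648 mm.
The walls prevent any net length change, so an axial force P (same in every segment) develops. Compatibility: P · Σ Lᵢ/(AᵢEᵢ) = δ_free.
Σ Lᵢ/(AᵢEᵢ) = 475/(1000×206×10³) + 725/(2300×209×10³) = 3.814×10⁻⁶ mm/N.
P = 1.648 / 3.814×10⁻⁶ = 432200 N = 432.2 kN, tensile.
σ_{steel} = P / A = 432200 / 1000 = 432.2 MPa.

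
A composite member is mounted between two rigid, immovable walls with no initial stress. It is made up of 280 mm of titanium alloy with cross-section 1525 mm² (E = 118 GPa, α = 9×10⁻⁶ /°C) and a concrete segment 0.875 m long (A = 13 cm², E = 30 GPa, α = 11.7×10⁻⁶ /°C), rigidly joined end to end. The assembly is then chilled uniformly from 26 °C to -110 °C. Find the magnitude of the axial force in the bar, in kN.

P ≈ 72.3 kN (tensile)

If the supports were absent, the total length change would be Σ αᵢΔT Lᵢ = 9×10⁻⁶×136×280 + 11.7×10⁻⁶×136×875 = 1.735 mm.
The rigid supports impose zero overall length change; the single axial force P common to all segments must satisfy P Σ Lᵢ/(AᵢEᵢ) = δ_free.
Σ Lᵢ/(AᵢEᵢ) = 280/(1525×118×10³) + 875/(1300×30×10³) = 2.399×10⁻⁵ mm/N.
P = 1.735 / 2.399×10⁻⁵ = 72320 N = 72.32 kN, tensile.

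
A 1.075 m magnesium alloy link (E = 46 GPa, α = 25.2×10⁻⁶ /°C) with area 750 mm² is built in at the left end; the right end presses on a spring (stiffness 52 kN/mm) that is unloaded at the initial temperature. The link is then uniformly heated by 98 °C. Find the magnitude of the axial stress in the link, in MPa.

If the spring were absent the link would lengthen by αΔT L = 25.2×10⁻⁶ × 98 × 1075 = 2.655 mm.
With a force P in the spring, the elastic change of the link is PL/(AE) and that of the spring is P/k; compatibility requires their sum to equal δ_free.
So P = δ_free / [L/(AE) + 1/k] = 2.655 / [ 1075/(750×46×10³) + 1/(52×10³) ].
P = 2.655 / 5.039×10⁻⁵ = 52690 N.
σ = P/A = 52690/750 = 70.25 MPa.

σ ≈ 70.2 MPa (compressive)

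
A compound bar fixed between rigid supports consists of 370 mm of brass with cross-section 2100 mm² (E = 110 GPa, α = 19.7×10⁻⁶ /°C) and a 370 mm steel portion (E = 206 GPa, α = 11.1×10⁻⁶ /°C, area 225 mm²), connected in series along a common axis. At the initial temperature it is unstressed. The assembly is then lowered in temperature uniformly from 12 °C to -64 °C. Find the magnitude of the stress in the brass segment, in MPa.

σ ≈ 43 MPa (tensile)

Free thermal contraction of the whole bar: Σ αᵢΔT Lᵢ = 19.7×10⁻⁶×76×370 + 11.1×10⁻⁶×76×370 = 0.8661 mm.
The rigid supports impose zero overall length change; the single axial force P common to all segments must satisfy P Σ Lᵢ/(AᵢEᵢ) = δ_free.
Σ Lᵢ/(AᵢEᵢ) = 370/(2100×110×10³) + 370/(225×206×10³) = 9.584×10⁻⁶ mm/N.
So P = 0.8661 / 9.584×10⁻⁶ = 90.36 kN, tensile.
σ_{brass} = P / A = 90360 / 2100 = 43.03 MPa.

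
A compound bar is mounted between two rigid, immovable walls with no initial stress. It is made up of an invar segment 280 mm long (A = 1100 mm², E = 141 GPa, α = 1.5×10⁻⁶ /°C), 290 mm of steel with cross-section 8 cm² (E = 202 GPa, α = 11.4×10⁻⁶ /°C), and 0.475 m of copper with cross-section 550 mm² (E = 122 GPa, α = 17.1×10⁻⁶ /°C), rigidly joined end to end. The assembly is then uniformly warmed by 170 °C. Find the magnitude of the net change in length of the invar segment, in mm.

Free thermal expansion of the whole bar: Σ αᵢΔT Lᵢ = 1.5×10⁻⁶×170×280 + 11.4×10⁻⁶×170×290 + 17.1×10⁻⁶×170×475 = 2.014 mm.
The walls prevent any net length change, so an axial force P (same in every segment) develops. Compatibility: P · Σ Lᵢ/(AᵢEᵢ) = δ_free.
Σ Lᵢ/(AᵢEᵢ) = 280/(1100×141×10³) + 290/(800×202×10³) + 475/(550×122×10³) = 1.068×10⁻⁵ mm/N.
P = 2.014 / 1.068×10⁻⁵ = 188600 N = 188.6 kN, compressive.
For the invar segment, free thermal change = 1.5×10⁻⁶×170×280 = 0.0714 mm and elastic change from P = 188600×280/(1100×141×10³) = 0.3405 mm; these oppose, so the net change is 0.269 mm (segment shortens).

|ΔL| ≈ 0.269 mm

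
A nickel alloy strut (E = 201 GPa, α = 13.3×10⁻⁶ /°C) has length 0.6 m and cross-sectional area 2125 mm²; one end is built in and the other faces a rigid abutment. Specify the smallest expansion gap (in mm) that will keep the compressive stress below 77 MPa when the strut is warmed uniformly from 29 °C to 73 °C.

g ≈ 0.121 mm

Free expansion if unrestrained: δ_free = αΔT L = 13.3×10⁻⁶ × 44 × 600 = 0.3511 mm.
A stress of 77 MPa corresponds to the wall pushing the strut back by σL/E = 77×600/(201×10³) = 0.2299 mm.
The gap must absorb the remainder: g_min = 0.3511 − 0.2299 = 0.1213 mm.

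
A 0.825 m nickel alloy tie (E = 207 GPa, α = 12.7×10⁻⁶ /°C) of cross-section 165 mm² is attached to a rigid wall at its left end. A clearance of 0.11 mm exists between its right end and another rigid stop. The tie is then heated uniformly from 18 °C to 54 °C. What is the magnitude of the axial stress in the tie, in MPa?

Free thermal elongation = αΔT L = 12.7×10⁻⁶ × 36 × 825 = 0.3772 mm.
This exceeds the 0.11 mm gap, so the wall pushes back. The portion of expansion that must be recovered elastically is δ_free − gap = 0.3772 − 0.11 = 0.2672 mm.
So σ = E(δ_free − g)/L = 207×10³ × 0.2672/825 = 67.04 MPa.

σ ≈ 67 MPa (compressive)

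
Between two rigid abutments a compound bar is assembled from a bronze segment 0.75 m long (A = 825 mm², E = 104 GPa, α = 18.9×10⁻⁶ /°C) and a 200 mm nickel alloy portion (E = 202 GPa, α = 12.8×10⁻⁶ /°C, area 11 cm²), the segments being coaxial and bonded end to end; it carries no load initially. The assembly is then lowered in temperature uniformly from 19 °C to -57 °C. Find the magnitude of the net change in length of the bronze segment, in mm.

|ΔL| ≈ 0.0758 mm

With the walls removed the bar would change length by δ_free = Σ αᵢΔT Lᵢ = 18.9×10⁻⁶×76×750 + 12.8×10⁻⁶×76×200 = 1.272 mm.
The rigid supports impose zero overall length change; the single axial force P common to all segments must satisfy P Σ Lᵢ/(AᵢEᵢ) = δ_free.
The series flexibility is Σ Lᵢ/(AᵢEᵢ) = 750/(825×104×10³) + 200/(1100×202×10³) = 9.641×10⁻⁶ mm/N.
So P = 1.272 / 9.641×10⁻⁶ = 131.9 kN, tensile.
For the bronze segment, free thermal change = 18.9×10⁻⁶×76×750 = 1.077 mm and elastic change from P = 131900×750/(825×104×10³) = 1.153 mm; these oppose, so the net change is 0.0758 mm (segment lengthens).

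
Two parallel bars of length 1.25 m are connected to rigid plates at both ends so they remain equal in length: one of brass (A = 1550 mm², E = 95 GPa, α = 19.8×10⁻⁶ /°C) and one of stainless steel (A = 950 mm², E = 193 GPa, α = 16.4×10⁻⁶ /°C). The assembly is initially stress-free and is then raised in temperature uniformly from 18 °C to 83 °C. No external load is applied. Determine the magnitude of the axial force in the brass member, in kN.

P ≈ 18 kN (compressive in the brass)

Equilibrium of a rigid end plate with no external load gives equal and opposite internal forces ±P in the two members. Since α_{brass} > α_{stainless steel}, heating drives the brass into compression and the stainless steel into tension.
Compatibility of the two members (thermal + elastic change equal): (α₁ − α₂)ΔT = P·[1/(A₁E₁) + 1/(A₂E₂)].
|α₁ − α₂|·ΔT = 3.4×10⁻⁶ × 65 = 0.000221.
1/(A₁E₁) + 1/(A₂E₂) = 1/(1550×95×10³) + 1/(950×193×10³) = 1.225×10⁻⁸ N⁻¹.
P = 0.000221 / 1.225×10⁻⁸ = 18050 N = 18.05 kN.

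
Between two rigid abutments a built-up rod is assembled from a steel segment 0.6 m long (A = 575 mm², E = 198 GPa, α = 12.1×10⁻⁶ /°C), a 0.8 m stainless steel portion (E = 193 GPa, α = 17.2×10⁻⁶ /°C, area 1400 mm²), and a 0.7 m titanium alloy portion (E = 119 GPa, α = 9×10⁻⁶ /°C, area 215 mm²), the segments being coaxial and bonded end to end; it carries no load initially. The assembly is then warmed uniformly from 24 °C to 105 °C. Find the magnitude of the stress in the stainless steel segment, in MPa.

σ ≈ 44.4 MPa (compressive)

If the supports were absent, the total length change would be Σ αᵢΔT Lᵢ = 12.1×10⁻⁶×81×600 + 17.2×10⁻⁶×81×800 + 9×10⁻⁶×81×700 = 2.213 mm.
Since the ends are fixed, an axial force P builds up, equal in every segment, with P · Σ Lᵢ/(AᵢEᵢ) = δ_free.
The series flexibility is Σ Lᵢ/(AᵢEᵢ) = 600/(575×198×10³) + 800/(1400×193×10³) + 700/(215×119×10³) = 3.559×10⁻⁵ mm/N.
Hence P = δ_free / Σ(L/AE) = 2.213/3.559×10⁻⁵ = 62.18 kN (compressive).
σ_{stainless steel} = P / A = 62180 / 1400 = 44.41 MPa.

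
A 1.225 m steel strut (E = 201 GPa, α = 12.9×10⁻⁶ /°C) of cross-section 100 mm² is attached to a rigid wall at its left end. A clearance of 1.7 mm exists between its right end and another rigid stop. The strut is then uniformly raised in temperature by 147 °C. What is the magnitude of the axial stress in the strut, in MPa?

σ ≈ 102 MPa (compressive)

If the wall were absent the strut would grow by αΔT L = 12.9×10⁻⁶ × 147 × 1225 = 2.323 mm.
After closing the 1.7 mm clearance, 2.323 − 1.7 = 0.623 mm of expansion remains to be suppressed by the wall.
Compatibility: PL/(AE) = 0.623 mm, so σ = P/A = E × (0.623/1225) = 102.2 MPa.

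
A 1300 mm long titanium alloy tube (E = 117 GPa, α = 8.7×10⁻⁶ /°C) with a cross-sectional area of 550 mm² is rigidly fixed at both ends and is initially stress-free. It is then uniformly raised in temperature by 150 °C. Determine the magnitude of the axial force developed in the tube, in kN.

P ≈ 84 kN (compressive)

With zero net strain, σ = E·αΔT = 117 GPa × 8.7×10⁻⁶ × 150 = 152.7 MPa.
P = AEαΔT = 550 × 117×10³ × 8.7×10⁻⁶ × 150 = 83.98 kN (compressive).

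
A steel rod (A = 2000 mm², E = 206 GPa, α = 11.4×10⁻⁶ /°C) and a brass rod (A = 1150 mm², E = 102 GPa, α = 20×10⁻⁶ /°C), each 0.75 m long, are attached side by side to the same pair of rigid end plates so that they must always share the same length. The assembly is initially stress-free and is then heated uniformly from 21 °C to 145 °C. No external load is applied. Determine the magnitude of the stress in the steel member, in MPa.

Both members must finish at the same length. With the larger α, the brass tends to over-expand; the plates restrain it, putting the brass in compression and the steel in tension. With no external load the two internal forces are equal and opposite, magnitude P.
Equating the net (thermal + elastic) strains gives |α₁ − α₂|·ΔT = P·[1/(A₁E₁) + 1/(A₂E₂)].
|α₁ − α₂|·ΔT = 8.6×10⁻⁶ × 124 = 0.001066.
1/(A₁E₁) + 1/(A₂E₂) = 1/(2000×206×10³) + 1/(1150×102×10³) = 1.095×10⁻⁸ N⁻¹.
So P = 0.001066 / 1.095×10⁻⁸ = 97.37 kN.
σ_{steel} = P/A₁ = 97370/2000 = 48.68 MPa, tensile.

σ ≈ 48.7 MPa (tensile)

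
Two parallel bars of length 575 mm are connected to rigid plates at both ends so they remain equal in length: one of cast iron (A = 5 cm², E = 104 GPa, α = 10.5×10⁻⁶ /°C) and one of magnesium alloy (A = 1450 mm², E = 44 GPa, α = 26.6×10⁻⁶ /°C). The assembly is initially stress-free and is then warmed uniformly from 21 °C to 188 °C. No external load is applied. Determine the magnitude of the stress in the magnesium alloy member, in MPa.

Equilibrium of a rigid end plate with no external load gives equal and opposite internal forces ±P in the two members. Since α_{magnesium alloy} > α_{cast iron}, heating drives the magnesium alloy into compression and the cast iron into tension.
Equating the net (thermal + elastic) strains gives |α₁ − α₂|·ΔT = P·[1/(A₁E₁) + 1/(A₂E₂)].
|α₁ − α₂|·ΔT = 16.1×10⁻⁶ × 167 = 0.002689.
1/(A₁E₁) + 1/(A₂E₂) = 1/(500×104×10³) + 1/(1450×44×10³) = 3.49×10⁻⁸ N⁻¹.
So P = 0.002689 / 3.49×10⁻⁸ = 77.03 kN.
σ_{magnesium alloy} = P/A₂ = 77030/1450 = 53.12 MPa, compressive.

σ ≈ 53.1 MPa (compressive)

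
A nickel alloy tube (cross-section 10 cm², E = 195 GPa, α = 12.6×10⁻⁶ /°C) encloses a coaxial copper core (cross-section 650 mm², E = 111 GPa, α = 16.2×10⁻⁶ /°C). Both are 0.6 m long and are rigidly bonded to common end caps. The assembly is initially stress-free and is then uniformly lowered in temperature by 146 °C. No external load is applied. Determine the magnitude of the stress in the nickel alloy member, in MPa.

Both members must finish at the same length. With the larger α, the copper tends to over-contract; the plates restrain it, putting the copper in tension and the nickel alloy in compression. With no external load the two internal forces are equal and opposite, magnitude P.
Compatibility of the two members (thermal + elastic change equal): (α₁ − α₂)ΔT = P·[1/(A₁E₁) + 1/(A₂E₂)].
|α₁ − α₂|·ΔT = 3.6×10⁻⁶ × 146 = 0.0005256.
1/(A₁E₁) + 1/(A₂E₂) = 1/(1000×195×10³) + 1/(650×111×10³) = 1.899×10⁻⁸ N⁻¹.
P = 0.0005256 / 1.899×10⁻⁸ = 27680 N = 27.68 kN.
σ_{nickel alloy} = P/A₁ = 27680/1000 = 27.68 MPa, compressive.

σ ≈ 27.7 MPa (compressive)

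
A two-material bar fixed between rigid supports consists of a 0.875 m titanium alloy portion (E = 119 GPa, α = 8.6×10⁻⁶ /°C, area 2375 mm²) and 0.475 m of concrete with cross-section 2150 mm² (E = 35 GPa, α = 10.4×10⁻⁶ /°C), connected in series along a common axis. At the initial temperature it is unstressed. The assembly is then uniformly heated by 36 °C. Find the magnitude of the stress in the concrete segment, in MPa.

With the walls removed the bar would change length by δ_free = Σ αᵢΔT Lᵢ = 8.6×10⁻⁶×36×875 + 10.4×10⁻⁶×36×475 = 0.4487 mm.
The walls prevent any net length change, so an axial force P (same in every segment) develops. Compatibility: P · Σ Lᵢ/(AᵢEᵢ) = δ_free.
Σ Lᵢ/(AᵢEᵢ) = 875/(2375×119×10³) + 475/(2150×35×10³) = 9.408×10⁻⁶ mm/N.
So P = 0.4487 / 9.408×10⁻⁶ = 47.7 kN, compressive.
σ_{concrete} = P / A = 47700 / 2150 = 22.18 MPa.

σ ≈ 22.2 MPa (compressive)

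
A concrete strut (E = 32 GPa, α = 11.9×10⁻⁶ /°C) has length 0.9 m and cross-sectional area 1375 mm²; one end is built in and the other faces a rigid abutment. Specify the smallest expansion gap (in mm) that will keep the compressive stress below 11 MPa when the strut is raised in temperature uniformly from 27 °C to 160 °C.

Free expansion if unrestrained: δ_free = αΔT L = 11.9×10⁻⁶ × 133 × 900 = 1.424 mm.
A stress of 11 MPa corresponds to the wall pushing the strut back by σL/E = 11×900/(32×10³) = 0.3094 mm.
The gap must absorb the remainder: g_min = 1.424 − 0.3094 = 1.115 mm.

g ≈ 1.12 mm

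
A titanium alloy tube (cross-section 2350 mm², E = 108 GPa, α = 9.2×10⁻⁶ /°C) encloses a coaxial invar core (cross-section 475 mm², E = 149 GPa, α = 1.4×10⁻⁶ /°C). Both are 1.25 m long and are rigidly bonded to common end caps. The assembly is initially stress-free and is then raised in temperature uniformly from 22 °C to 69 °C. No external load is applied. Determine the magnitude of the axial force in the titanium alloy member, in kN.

P ≈ 20.3 kN (compressive in the titanium alloy)

Both members must finish at the same length. With the larger α, the titanium alloy tends to over-expand; the plates restrain it, putting the titanium alloy in compression and the invar in tension. With no external load the two internal forces are equal and opposite, magnitude P.
Compatibility of the two members (thermal + elastic change equal): (α₁ − α₂)ΔT = P·[1/(A₁E₁) + 1/(A₂E₂)].
|α₁ − α₂|·ΔT = 7.8×10⁻⁶ × 47 = 0.0003666.
1/(A₁E₁) + 1/(A₂E₂) = 1/(2350×108×10³) + 1/(475×149×10³) = 1.807×10⁻⁸ N⁻¹.
So P = 0.0003666 / 1.807×10⁻⁸ = 20.29 kN.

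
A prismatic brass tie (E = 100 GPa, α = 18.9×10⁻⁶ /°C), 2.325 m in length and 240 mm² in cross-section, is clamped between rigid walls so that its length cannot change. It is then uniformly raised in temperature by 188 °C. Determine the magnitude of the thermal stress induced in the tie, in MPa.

σ ≈ 355 MPa (compressive)

With length fixed, the mechanical strain must cancel the thermal strain αΔT = 18.9×10⁻⁶ × 188 = 3553.2×10⁻⁶.
Hence σ = E·αΔT = 100×10³ × 3553.2×10⁻⁶ = 355.3 MPa, compressive.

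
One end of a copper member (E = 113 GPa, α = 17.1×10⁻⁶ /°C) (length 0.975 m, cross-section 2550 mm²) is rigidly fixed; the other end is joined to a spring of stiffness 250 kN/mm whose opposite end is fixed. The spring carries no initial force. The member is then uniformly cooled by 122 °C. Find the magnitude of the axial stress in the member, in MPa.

σ ≈ 108 MPa (tensile)

If the spring were absent the member would shorten by αΔT L = 17.1×10⁻⁶ × 122 × 975 = 2.034 mm.
With a force P in the spring, the elastic change of the member is PL/(AE) and that of the spring is P/k; compatibility requires their sum to equal δ_free.
So P = δ_free / [L/(AE) + 1/k] = 2.034 / [ 975/(2550×113×10³) + 1/(250×10³) ].
P = 2.034 / 7.384×10⁻⁶ = 275500 N.
σ = P/A = 275500/2550 = 108 MPa.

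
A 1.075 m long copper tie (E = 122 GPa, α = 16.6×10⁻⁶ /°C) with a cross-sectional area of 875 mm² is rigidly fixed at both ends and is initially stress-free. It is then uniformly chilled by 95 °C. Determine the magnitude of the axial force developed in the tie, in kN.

P ≈ 168 kN (tensile)

Full restraint means ε = 0, so the stress is σ = EαΔT = 122×10³ × 16.6×10⁻⁶ × 95 = 192.4 MPa.
Then P = σA = 192.4 × 875 mm² = 168.3 kN, tensile.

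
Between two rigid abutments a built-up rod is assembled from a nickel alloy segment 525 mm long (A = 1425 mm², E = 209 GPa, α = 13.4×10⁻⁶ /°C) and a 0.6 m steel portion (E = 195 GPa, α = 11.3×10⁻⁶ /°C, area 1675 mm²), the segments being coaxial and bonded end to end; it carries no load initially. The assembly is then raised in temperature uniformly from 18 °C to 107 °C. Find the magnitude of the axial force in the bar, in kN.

P ≈ 342 kN (compressive)

If the supports were absent, the total length change would be Σ αᵢΔT Lᵢ = 13.4×10⁻⁶×89×525 + 11.3×10⁻⁶×89×600 = 1.23 mm.
The walls prevent any net length change, so an axial force P (same in every segment) develops. Compatibility: P · Σ Lᵢ/(AᵢEᵢ) = δ_free.
Σ Lᵢ/(AᵢEᵢ) = 525/(1425×209×10³) + 600/(1675×195×10³) = 3.6×10⁻⁶ mm/N.
Hence P = δ_free / Σ(L/AE) = 1.23/3.6×10⁻⁶ = 341.6 kN (compressive).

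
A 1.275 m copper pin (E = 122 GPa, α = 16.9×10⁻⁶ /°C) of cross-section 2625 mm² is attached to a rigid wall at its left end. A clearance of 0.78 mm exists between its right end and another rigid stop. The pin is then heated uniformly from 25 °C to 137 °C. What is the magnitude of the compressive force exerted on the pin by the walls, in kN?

Unrestrained expansion: δ_free = αΔT L = 16.9×10⁻⁶ × 112 × 1275 = 2.413 mm.
After closing the 0.78 mm clearance, 2.413 − 0.78 = 1.633 mm of expansion remains to be suppressed by the wall.
That suppressed elongation corresponds to σ = E·Δ/L = 122×10³ × 1.633/1275 = 156.3 MPa.
P = σA = 156.3 × 2625 = 410.3 kN.

P ≈ 410 kN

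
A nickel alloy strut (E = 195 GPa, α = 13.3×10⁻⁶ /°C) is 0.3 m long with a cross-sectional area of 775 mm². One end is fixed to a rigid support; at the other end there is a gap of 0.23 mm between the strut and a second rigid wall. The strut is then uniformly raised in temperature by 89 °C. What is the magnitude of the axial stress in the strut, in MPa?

σ ≈ 81.3 MPa (compressive)

Unrestrained expansion: δ_free = αΔT L = 13.3×10⁻⁶ × 89 × 300 = 0.3551 mm.
After closing the 0.23 mm clearance, 0.3551 − 0.23 = 0.1251 mm of expansion remains to be suppressed by the wall.
Compatibility: PL/(AE) = 0.1251 mm, so σ = P/A = E × (0.1251/300) = 81.32 MPa.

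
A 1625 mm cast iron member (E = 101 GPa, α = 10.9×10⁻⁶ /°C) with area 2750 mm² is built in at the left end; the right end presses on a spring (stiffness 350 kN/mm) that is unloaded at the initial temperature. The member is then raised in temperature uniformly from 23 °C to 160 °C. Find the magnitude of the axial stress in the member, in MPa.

σ ≈ 101 MPa (compressive)

Free thermal expansion: δ_free = αΔT L = 10.9×10⁻⁶ × 137 × 1625 = 2.427 mm.
With a force P in the spring, the elastic change of the member is PL/(AE) and that of the spring is P/k; compatibility requires their sum to equal δ_free.
So P = δ_free / [L/(AE) + 1/k] = 2.427 / [ 1625/(2750×101×10³) + 1/(350×10³) ].
P = 2.427 / 8.708×10⁻⁶ = 278700 N.
σ = P/A = 278700/2750 = 101.3 MPa.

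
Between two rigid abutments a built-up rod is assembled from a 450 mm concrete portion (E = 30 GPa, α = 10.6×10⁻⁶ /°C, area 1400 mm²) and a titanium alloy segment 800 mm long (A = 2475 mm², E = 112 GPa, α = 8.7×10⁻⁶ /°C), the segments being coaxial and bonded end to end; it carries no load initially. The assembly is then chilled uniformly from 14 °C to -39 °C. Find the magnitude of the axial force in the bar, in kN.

P ≈ 45.7 kN (tensile)

Free thermal contraction of the whole bar: Σ αᵢΔT Lᵢ = 10.6×10⁻⁶×53×450 + 8.7×10⁻⁶×53×800 = 0.6217 mm.
The rigid supports impose zero overall length change; the single axial force P common to all segments must satisfy P Σ Lᵢ/(AᵢEᵢ) = δ_free.
The series flexibility is Σ Lᵢ/(AᵢEᵢ) = 450/(1400×30×10³) + 800/(2475×112×10³) = 1.36×10⁻⁵ mm/N.
P = 0.6217 / 1.36×10⁻⁵ = 45710 N = 45.71 kN, tensile.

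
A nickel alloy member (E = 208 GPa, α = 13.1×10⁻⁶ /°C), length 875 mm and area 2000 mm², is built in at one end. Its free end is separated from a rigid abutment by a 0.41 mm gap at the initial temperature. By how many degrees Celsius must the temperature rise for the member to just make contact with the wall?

ΔT ≈ 35.8 °C

The gap closes when αΔT L = 0.41 mm, since the member is still unstressed at that instant.
So ΔT = g/(αL) = 0.41/(13.1×10⁻⁶ × 875) = 35.77 °C.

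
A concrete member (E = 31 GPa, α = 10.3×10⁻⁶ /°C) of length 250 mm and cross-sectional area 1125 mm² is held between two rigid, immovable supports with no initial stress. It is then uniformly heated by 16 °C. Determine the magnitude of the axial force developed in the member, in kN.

Full restraint means ε = 0, so the stress is σ = EαΔT = 31×10³ × 10.3×10⁻⁶ × 16 = 5.109 MPa.
Then P = σA = 5.109 × 1125 mm² = 5.747 kN, compressive.

P ≈ 5.75 kN (compressive)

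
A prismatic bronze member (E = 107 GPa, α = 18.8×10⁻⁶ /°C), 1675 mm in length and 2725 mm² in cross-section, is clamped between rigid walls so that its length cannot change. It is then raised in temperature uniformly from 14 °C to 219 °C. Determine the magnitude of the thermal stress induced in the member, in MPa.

σ ≈ 412 MPa (compressive)

The supports are rigid, so the total axial strain is zero. The restrained thermal strain is ε = αΔT = 18.8×10⁻⁶ × 205 = 3854×10⁻⁶.
σ = EαΔT = 107×10³ × 18.8×10⁻⁶ × 205 = 412.4 MPa (compressive; the member is trying to expand).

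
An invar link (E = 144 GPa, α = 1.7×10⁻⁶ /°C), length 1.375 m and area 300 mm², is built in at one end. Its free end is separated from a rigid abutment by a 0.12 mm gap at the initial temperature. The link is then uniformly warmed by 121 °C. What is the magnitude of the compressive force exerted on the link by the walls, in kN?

P ≈ 5.12 kN

Free thermal elongation = αΔT L = 1.7×10⁻⁶ × 121 × 1375 = 0.2828 mm.
After closing the 0.12 mm clearance, 0.2828 − 0.12 = 0.1628 mm of expansion remains to be suppressed by the wall.
Compatibility: PL/(AE) = 0.1628 mm, so σ = P/A = E × (0.1628/1375) = 17.05 MPa.
Force on the wall = σA = 17.05 × 300 mm² = 5.116 kN.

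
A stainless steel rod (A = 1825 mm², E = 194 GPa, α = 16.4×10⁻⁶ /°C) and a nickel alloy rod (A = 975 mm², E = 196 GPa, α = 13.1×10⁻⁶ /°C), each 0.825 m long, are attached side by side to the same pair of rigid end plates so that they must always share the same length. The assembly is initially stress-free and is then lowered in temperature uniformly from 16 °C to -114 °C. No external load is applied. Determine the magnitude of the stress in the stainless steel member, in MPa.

σ ≈ 29.2 MPa (tensile)

The stainless steel has the larger α, so on cooling it would change length more than the nickel alloy if both were free. The rigid plates force a common final length, so the stainless steel is put into tension and the nickel alloy into compression, with equal and opposite forces P (no external load).
Compatibility of the two members (thermal + elastic change equal): (α₁ − α₂)ΔT = P·[1/(A₁E₁) + 1/(A₂E₂)].
|α₁ − α₂|·ΔT = 3.3×10⁻⁶ × 130 = 0.000429.
1/(A₁E₁) + 1/(A₂E₂) = 1/(1825×194×10³) + 1/(975×196×10³) = 8.057×10⁻⁹ N⁻¹.
P = 0.000429 / 8.057×10⁻⁹ = 53240 N = 53.24 kN.
σ_{stainless steel} = P/A₁ = 53240/1825 = 29.17 MPa, tensile.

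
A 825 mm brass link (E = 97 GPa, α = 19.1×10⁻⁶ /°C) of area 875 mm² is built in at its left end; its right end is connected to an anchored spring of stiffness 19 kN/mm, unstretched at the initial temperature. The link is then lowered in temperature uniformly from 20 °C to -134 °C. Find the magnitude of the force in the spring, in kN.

P ≈ 38.9 kN

If the spring were absent the link would shorten by αΔT L = 19.1×10⁻⁶ × 154 × 825 = 2.427 mm.
With a force P in the spring, the elastic change of the link is PL/(AE) and that of the spring is P/k; compatibility requires their sum to equal δ_free.
So P = δ_free / [L/(AE) + 1/k] = 2.427 / [ 825/(875×97×10³) + 1/(19×10³) ].
P = 2.427 / 6.235×10⁻⁵ = 38920 N.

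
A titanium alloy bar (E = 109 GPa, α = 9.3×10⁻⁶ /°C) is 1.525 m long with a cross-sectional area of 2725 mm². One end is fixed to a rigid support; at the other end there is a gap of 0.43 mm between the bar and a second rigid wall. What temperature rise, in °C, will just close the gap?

ΔT ≈ 30.3 °C

The gap closes when αΔT L = 0.43 mm, since the bar is still unstressed at that instant.
ΔT = 0.43 / (9.3×10⁻⁶ × 1525) = 30.32 °C.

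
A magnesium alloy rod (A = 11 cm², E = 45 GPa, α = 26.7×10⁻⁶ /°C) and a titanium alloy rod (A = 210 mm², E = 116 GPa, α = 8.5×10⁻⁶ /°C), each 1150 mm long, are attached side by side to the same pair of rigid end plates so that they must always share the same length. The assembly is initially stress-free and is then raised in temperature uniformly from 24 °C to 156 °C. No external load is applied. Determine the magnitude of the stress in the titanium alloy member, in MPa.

Both members must finish at the same length. With the larger α, the magnesium alloy tends to over-expand; the plates restrain it, putting the magnesium alloy in compression and the titanium alloy in tension. With no external load the two internal forces are equal and opposite, magnitude P.
Setting the final lengths equal and cancelling L: (α₁ − α₂)ΔT = P/(A₁E₁) + P/(A₂E₂).
|α₁ − α₂|·ΔT = 18.2×10⁻⁶ × 132 = 0.002402.
1/(A₁E₁) + 1/(A₂E₂) = 1/(1100×45×10³) + 1/(210×116×10³) = 6.125×10⁻⁸ N⁻¹.
P = 0.002402 / 6.125×10⁻⁸ = 39220 N = 39.22 kN.
σ_{titanium alloy} = P/A₂ = 39220/210 = 186.8 MPa, tensile.

σ ≈ 187 MPa (tensile)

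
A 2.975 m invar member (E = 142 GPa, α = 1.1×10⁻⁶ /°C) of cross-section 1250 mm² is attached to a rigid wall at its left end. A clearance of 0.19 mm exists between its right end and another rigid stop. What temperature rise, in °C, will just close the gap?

Contact occurs when the free expansion equals the gap: αΔT L = 0.19 mm.
So ΔT = g/(αL) = 0.19/(1.1×10⁻⁶ × 2975) = 58.06 °C.

ΔT ≈ 58.1 °C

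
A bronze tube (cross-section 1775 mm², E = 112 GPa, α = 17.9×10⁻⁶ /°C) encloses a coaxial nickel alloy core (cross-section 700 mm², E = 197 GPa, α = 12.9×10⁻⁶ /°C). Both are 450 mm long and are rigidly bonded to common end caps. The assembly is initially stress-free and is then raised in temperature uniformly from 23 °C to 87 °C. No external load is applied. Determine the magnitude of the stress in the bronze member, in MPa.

σ ≈ 14.7 MPa (compressive)

The bronze has the larger α, so on heating it would change length more than the nickel alloy if both were free. The rigid plates force a common final length, so the bronze is put into compression and the nickel alloy into tension, with equal and opposite forces P (no external load).
Setting the final lengths equal and cancelling L: (α₁ − α₂)ΔT = P/(A₁E₁) + P/(A₂E₂).
|α₁ − α₂|·ΔT = 5×10⁻⁶ × 64 = 0.00032.
1/(A₁E₁) + 1/(A₂E₂) = 1/(1775×112×10³) + 1/(700×197×10³) = 1.228×10⁻⁸ N⁻¹.
So P = 0.00032 / 1.228×10⁻⁸ = 26.05 kN.
σ_{bronze} = P/A₁ = 26050/1775 = 14.68 MPa, compressive.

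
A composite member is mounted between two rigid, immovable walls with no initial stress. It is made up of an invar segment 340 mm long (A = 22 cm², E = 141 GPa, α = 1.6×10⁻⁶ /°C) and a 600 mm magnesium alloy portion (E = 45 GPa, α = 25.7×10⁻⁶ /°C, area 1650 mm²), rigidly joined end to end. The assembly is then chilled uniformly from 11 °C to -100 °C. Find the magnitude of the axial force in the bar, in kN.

If the supports were absent, the total length change would be Σ αᵢΔT Lᵢ = 1.6×10⁻⁶×111×340 + 25.7×10⁻⁶×111×600 = 1.772 mm.
The walls prevent any net length change, so an axial force P (same in every segment) develops. Compatibility: P · Σ Lᵢ/(AᵢEᵢ) = δ_free.
The series flexibility is Σ Lᵢ/(AᵢEᵢ) = 340/(2200×141×10³) + 600/(1650×45×10³) = 9.177×10⁻⁶ mm/N.
So P = 1.772 / 9.177×10⁻⁶ = 193.1 kN, tensile.

P ≈ 193 kN (tensile)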